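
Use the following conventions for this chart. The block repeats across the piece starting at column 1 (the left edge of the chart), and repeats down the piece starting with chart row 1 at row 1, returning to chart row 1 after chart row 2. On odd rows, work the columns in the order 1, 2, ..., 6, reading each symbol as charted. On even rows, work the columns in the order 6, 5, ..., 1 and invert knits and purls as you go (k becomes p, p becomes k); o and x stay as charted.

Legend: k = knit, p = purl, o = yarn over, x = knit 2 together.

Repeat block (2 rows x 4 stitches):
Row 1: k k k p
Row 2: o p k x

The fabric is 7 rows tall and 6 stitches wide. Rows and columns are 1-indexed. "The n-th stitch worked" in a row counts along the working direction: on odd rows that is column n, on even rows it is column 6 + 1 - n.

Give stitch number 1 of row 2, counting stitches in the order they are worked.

Result:
k

Derivation:
For row 2: chart row = ((2-1) mod 2) + 1 = 2; this is a WS (even) row.
Chart row 2 tiled across columns 1-6: o p k x o p
WS: work from column 6 back to column 1 (reverse the tiled row), swapping k<->p (o and x unchanged).
Row 2 as worked: k o x p k o
Stitch 1 in working order -> k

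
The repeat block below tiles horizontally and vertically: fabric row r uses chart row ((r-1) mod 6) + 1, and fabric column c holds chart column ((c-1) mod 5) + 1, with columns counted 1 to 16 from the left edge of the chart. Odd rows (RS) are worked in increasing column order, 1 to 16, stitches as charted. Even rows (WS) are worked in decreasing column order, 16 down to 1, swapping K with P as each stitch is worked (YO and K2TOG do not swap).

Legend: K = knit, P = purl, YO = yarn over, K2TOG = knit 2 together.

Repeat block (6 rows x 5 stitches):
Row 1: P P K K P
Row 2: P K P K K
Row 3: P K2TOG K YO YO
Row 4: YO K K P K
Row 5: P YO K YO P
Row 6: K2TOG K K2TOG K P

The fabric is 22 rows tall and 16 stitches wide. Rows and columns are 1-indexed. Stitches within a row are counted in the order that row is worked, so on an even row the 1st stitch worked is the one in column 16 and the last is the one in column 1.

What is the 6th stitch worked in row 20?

For row 20: chart row = ((20-1) mod 6) + 1 = 2; this is a WS (even) row.
Chart row 2 tiled across columns 1-16: P K P K K P K P K K P K P K K P
WS row: flip the tiled sequence (start at column 16) and apply K<->P; YO and K2TOG stay.
Row 20 as worked: K P P K P K P P K P K P P K P K
Counting 6 along the worked row gives K.

Result:
K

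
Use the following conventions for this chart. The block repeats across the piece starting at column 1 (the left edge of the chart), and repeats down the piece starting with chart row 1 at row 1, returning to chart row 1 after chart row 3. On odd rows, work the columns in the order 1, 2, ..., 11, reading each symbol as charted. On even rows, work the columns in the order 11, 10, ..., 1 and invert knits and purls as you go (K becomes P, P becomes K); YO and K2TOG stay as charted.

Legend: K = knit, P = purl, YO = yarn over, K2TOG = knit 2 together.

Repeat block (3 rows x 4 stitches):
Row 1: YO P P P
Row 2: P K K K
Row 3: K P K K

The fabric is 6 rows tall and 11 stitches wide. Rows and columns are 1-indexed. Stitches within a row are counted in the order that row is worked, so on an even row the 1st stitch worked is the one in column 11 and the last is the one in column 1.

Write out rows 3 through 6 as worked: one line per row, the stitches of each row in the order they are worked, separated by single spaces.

Result:
K P K K K P K K K P K
K K YO K K K YO K K K YO
P K K K P K K K P K K
P K P P P K P P P K P

Derivation:
Row 3: chart row 3, RS - tile across columns 1-11 and work as-is.
Row 4: chart row 1, WS - tiled (columns 1-11): YO P P P YO P P P YO P P; work from column 11 back to 1 with K<->P swapped.
Row 5: chart row 2, RS - tile across columns 1-11 and work as-is.
Row 6: chart row 3, WS - tiled (columns 1-11): K P K K K P K K K P K; work from column 11 back to 1 with K<->P swapped.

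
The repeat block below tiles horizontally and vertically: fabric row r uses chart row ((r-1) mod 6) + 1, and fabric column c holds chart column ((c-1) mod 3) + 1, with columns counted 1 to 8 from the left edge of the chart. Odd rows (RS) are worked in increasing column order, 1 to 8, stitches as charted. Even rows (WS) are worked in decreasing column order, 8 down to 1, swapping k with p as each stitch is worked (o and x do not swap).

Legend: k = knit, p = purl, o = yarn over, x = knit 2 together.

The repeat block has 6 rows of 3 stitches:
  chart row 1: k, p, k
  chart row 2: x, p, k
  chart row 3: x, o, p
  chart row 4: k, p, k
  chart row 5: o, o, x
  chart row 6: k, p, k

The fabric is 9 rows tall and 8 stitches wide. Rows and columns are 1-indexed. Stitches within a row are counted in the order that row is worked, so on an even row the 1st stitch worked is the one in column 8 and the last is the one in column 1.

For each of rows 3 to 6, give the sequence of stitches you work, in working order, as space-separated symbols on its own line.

Row 3: chart row 3, RS - tile across columns 1-8 and work as-is.
Row 4: chart row 4, WS - tiled (columns 1-8): k p k k p k k p; work from column 8 back to 1 with k<->p swapped.
Row 5: chart row 5, RS - tile across columns 1-8 and work as-is.
Row 6: chart row 6, WS - tiled (columns 1-8): k p k k p k k p; work from column 8 back to 1 with k<->p swapped.

Result:
x o p x o p x o
k p p k p p k p
o o x o o x o o
k p p k p p k p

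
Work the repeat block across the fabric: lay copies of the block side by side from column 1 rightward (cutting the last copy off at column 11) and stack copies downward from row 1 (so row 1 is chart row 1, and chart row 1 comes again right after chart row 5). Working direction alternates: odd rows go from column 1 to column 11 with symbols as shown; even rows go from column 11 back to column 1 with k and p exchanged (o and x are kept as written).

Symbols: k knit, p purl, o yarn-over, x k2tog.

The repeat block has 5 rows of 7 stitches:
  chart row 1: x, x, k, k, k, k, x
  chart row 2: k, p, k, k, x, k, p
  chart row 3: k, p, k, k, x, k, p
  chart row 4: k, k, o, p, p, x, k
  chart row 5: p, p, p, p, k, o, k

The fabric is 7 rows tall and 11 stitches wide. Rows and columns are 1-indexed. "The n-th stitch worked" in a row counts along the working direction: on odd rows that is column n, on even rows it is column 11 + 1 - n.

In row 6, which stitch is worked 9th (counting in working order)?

For row 6: chart row = ((6-1) mod 5) + 1 = 1; this is a WS (even) row.
Chart row 1 tiled across columns 1-11: x x k k k k x x x k k
WS: work from column 11 back to column 1 (reverse the tiled row), swapping k<->p (o and x unchanged).
Row 6 as worked: p p x x x p p p p x x
The 9th stitch worked is p.

Stitch:
p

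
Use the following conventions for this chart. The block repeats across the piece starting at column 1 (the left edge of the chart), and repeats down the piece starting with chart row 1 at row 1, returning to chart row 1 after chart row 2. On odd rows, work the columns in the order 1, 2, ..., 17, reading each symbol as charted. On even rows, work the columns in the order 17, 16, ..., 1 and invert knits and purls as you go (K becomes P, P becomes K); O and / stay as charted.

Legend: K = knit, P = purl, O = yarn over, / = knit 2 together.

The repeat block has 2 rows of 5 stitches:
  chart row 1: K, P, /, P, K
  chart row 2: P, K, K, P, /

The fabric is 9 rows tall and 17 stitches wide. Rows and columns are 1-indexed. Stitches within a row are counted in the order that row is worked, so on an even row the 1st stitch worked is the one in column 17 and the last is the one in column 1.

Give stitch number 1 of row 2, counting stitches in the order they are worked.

Result:
P

Derivation:
Row 2 uses chart row ((2-1) mod 2)+1 = 2. Row 2 is even, so WS.
Chart row 2 tiled across columns 1-17: P K K P / P K K P / P K K P / P K
WS: work from column 17 back to column 1 (reverse the tiled row), swapping K<->P (O and / unchanged).
Row 2 as worked: P K / K P P K / K P P K / K P P K
Stitch 1 in working order -> P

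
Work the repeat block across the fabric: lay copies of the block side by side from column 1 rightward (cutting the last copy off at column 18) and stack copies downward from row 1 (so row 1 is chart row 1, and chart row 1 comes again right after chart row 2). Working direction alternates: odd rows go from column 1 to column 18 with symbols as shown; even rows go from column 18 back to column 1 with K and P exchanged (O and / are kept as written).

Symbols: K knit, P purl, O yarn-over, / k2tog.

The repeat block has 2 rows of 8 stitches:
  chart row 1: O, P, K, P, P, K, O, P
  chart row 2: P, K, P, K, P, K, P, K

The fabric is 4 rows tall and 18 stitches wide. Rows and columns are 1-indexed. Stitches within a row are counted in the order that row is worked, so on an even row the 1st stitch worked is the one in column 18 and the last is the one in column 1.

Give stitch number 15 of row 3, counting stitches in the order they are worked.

Row 3 uses chart row ((3-1) mod 2)+1 = 1. Row 3 is odd, so RS.
Chart row 1 tiled across columns 1-18: O P K P P K O P O P K P P K O P O P
RS row: no reversal, no swap; stitch n worked = column n.
The 15th stitch worked is O.

Result:
O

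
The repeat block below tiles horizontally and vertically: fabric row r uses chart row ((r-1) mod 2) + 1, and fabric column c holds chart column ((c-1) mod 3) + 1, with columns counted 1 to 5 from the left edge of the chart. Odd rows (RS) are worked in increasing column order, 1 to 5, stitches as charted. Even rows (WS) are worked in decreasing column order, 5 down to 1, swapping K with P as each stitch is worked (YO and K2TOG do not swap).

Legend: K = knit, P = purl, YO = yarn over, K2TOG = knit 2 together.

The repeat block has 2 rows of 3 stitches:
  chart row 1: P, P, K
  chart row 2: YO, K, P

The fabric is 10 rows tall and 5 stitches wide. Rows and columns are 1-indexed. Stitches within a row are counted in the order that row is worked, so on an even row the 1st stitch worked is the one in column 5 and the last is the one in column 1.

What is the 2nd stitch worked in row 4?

Row 4 uses chart row ((4-1) mod 2)+1 = 2. Row 4 is even, so WS.
Chart row 2 tiled across columns 1-5: YO K P YO K
WS: work from column 5 back to column 1 (reverse the tiled row), swapping K<->P (YO and K2TOG unchanged).
Row 4 as worked: P YO K P YO
Stitch 2 in working order -> YO

== STITCH ==
YO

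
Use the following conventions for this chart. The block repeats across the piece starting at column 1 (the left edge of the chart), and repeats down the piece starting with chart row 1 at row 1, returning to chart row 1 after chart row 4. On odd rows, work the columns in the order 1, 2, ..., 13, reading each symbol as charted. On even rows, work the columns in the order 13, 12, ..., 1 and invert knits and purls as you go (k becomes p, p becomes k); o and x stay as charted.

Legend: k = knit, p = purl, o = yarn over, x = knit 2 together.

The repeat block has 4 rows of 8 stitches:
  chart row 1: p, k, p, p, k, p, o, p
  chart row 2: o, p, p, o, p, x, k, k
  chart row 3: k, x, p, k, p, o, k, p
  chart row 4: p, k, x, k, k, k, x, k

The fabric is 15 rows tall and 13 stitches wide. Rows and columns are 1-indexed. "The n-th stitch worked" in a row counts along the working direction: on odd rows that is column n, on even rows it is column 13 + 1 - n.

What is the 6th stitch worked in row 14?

Stitch:
p

Derivation:
Row 14: (14-1) mod 4 = 1, so use chart row 2. Even row -> WS.
Chart row 2 tiled across columns 1-13: o p p o p x k k o p p o p
WS row: flip the tiled sequence (start at column 13) and apply k<->p; o and x stay.
Row 14 as worked: k o k k o p p x k o k k o
Counting 6 along the worked row gives p.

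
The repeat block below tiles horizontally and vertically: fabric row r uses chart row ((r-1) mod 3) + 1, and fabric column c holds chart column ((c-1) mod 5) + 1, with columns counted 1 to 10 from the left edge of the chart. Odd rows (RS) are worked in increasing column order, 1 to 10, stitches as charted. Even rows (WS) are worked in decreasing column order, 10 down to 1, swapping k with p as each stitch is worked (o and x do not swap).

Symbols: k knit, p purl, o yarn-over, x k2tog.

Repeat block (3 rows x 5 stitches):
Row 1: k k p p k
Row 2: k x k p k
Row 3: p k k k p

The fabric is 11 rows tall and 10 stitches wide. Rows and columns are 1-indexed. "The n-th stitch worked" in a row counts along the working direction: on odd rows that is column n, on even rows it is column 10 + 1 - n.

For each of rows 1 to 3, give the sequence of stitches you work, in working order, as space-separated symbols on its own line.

Row 1: chart row 1, RS - tile across columns 1-10 and work as-is.
Row 2: chart row 2, WS - tiled (columns 1-10): k x k p k k x k p k; work from column 10 back to 1 with k<->p swapped.
Row 3: chart row 3, RS - tile across columns 1-10 and work as-is.

== ROWS AS WORKED ==
k k p p k k k p p k
p k p x p p k p x p
p k k k p p k k k p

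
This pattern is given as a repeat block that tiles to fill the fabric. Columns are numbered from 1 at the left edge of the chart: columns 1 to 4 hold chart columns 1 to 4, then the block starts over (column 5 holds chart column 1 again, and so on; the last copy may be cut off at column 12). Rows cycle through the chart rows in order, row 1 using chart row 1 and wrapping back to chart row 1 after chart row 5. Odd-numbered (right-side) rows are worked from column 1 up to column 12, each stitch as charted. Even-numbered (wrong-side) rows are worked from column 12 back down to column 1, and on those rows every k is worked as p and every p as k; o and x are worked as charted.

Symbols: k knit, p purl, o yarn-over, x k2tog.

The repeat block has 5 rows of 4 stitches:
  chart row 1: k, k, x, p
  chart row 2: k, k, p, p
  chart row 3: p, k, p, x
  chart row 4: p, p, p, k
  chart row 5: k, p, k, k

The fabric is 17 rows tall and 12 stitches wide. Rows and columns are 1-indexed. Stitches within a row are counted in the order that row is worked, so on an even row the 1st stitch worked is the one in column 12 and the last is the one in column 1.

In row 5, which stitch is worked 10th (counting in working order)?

== STITCH ==
p

Derivation:
For row 5: chart row = ((5-1) mod 5) + 1 = 5; this is a RS (odd) row.
Chart row 5 tiled across columns 1-12: k p k k k p k k k p k k
Right side: take the tiled row as-is (worked left to right from column 1).
Stitch 10 in working order -> p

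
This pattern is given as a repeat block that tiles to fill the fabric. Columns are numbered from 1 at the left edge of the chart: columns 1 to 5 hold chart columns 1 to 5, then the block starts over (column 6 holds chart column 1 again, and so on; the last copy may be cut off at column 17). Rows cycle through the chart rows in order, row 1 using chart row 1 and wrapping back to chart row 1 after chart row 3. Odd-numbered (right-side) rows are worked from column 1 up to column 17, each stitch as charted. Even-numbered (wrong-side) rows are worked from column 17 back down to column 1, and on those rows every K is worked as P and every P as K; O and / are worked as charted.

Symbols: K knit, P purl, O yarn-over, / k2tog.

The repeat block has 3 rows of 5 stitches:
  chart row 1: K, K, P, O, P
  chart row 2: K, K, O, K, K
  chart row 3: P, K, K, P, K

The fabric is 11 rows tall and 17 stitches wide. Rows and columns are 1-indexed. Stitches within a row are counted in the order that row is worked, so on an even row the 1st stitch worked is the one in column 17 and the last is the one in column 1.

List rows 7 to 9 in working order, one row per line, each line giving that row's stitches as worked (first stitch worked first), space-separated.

Row 7: chart row 1, RS - tile across columns 1-17 and work as-is.
Row 8: chart row 2, WS - tiled (columns 1-17): K K O K K K K O K K K K O K K K K; work from column 17 back to 1 with K<->P swapped.
Row 9: chart row 3, RS - tile across columns 1-17 and work as-is.

Rows as worked:
K K P O P K K P O P K K P O P K K
P P P P O P P P P O P P P P O P P
P K K P K P K K P K P K K P K P K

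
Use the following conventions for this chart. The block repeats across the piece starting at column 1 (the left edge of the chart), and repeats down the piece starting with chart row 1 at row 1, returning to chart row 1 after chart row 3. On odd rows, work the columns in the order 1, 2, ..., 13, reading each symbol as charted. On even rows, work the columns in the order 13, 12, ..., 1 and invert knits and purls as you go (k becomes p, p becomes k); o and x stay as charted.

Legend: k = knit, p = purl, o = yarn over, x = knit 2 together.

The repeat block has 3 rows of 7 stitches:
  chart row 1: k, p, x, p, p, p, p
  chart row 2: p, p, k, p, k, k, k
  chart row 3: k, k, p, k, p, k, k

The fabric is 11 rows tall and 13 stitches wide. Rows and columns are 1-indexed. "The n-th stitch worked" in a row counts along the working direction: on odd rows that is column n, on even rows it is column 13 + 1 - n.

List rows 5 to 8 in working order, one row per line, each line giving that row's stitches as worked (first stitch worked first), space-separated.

Result:
p p k p k k k p p k p k k
p k p k p p p p k p k p p
k p x p p p p k p x p p p
p p k p k k p p p k p k k

Derivation:
Row 5: chart row 2, RS - tile across columns 1-13 and work as-is.
Row 6: chart row 3, WS - tiled (columns 1-13): k k p k p k k k k p k p k; work from column 13 back to 1 with k<->p swapped.
Row 7: chart row 1, RS - tile across columns 1-13 and work as-is.
Row 8: chart row 2, WS - tiled (columns 1-13): p p k p k k k p p k p k k; work from column 13 back to 1 with k<->p swapped.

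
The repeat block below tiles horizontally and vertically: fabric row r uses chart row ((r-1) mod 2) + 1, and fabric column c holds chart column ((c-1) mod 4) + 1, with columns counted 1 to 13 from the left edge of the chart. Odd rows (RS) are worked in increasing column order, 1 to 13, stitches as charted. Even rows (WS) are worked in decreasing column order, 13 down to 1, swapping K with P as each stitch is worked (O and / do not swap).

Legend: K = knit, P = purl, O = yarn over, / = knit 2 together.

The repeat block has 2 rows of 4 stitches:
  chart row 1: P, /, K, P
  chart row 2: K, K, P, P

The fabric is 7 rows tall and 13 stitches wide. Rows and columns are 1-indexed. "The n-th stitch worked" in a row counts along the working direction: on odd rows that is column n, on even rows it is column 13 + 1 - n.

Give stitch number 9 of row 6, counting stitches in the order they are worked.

Row 6 uses chart row ((6-1) mod 2)+1 = 2. Row 6 is even, so WS.
Chart row 2 tiled across columns 1-13: K K P P K K P P K K P P K
Wrong side: read the tiled row from column 13 down to 1 and exchange K with P (leave O, /).
Row 6 as worked: P K K P P K K P P K K P P
The 9th stitch worked is P.

Result:
P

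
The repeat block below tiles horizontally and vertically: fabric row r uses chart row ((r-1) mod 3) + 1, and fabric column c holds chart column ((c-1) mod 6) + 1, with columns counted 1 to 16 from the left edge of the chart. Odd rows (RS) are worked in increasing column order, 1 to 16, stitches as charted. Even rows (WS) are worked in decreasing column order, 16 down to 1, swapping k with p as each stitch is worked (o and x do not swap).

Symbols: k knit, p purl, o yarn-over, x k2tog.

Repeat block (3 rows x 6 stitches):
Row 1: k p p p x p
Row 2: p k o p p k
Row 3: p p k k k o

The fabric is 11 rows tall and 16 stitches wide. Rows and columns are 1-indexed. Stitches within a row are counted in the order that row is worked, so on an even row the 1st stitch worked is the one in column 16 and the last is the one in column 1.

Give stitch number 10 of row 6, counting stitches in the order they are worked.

For row 6: chart row = ((6-1) mod 3) + 1 = 3; this is a WS (even) row.
Chart row 3 tiled across columns 1-16: p p k k k o p p k k k o p p k k
WS: work from column 16 back to column 1 (reverse the tiled row), swapping k<->p (o and x unchanged).
Row 6 as worked: p p k k o p p p k k o p p p k k
Stitch 10 in working order -> k

Result:
k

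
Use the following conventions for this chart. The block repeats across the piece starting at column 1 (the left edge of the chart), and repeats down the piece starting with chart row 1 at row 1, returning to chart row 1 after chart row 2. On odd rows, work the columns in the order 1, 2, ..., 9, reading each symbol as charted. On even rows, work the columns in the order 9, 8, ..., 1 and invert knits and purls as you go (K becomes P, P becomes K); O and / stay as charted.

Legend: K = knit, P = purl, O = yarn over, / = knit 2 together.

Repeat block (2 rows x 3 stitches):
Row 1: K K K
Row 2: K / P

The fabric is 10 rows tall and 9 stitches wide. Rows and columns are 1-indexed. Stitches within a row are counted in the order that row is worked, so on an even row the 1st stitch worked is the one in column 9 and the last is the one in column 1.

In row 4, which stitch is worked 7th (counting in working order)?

Stitch:
K

Derivation:
Row 4: (4-1) mod 2 = 1, so use chart row 2. Even row -> WS.
Chart row 2 tiled across columns 1-9: K / P K / P K / P
WS row: flip the tiled sequence (start at column 9) and apply K<->P; O and / stay.
Row 4 as worked: K / P K / P K / P
The 7th stitch worked is K.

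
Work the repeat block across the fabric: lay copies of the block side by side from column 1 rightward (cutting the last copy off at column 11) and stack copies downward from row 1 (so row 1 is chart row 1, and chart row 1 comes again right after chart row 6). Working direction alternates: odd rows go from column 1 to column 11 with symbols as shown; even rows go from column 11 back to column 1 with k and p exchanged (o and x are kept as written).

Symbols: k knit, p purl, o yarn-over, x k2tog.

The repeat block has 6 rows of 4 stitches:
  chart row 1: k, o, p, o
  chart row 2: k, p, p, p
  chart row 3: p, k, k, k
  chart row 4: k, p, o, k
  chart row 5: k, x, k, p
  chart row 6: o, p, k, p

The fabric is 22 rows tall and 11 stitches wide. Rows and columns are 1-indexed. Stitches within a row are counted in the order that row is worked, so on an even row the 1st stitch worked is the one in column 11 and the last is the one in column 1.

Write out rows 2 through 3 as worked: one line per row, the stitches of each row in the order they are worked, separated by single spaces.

Result:
k k p k k k p k k k p
p k k k p k k k p k k

Derivation:
Row 2: chart row 2, WS - tiled (columns 1-11): k p p p k p p p k p p; work from column 11 back to 1 with k<->p swapped.
Row 3: chart row 3, RS - tile across columns 1-11 and work as-is.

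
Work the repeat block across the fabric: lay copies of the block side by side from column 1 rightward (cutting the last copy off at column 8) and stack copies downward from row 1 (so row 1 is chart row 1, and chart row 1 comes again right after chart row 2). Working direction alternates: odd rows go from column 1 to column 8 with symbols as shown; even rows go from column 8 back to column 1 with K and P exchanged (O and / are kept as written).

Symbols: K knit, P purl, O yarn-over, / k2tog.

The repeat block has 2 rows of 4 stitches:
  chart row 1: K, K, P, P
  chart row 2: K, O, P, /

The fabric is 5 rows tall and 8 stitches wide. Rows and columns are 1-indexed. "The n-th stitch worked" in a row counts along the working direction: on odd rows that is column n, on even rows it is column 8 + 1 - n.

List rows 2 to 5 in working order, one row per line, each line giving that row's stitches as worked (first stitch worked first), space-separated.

== ROWS AS WORKED ==
/ K O P / K O P
K K P P K K P P
/ K O P / K O P
K K P P K K P P

Derivation:
Row 2: chart row 2, WS - tiled (columns 1-8): K O P / K O P /; work from column 8 back to 1 with K<->P swapped.
Row 3: chart row 1, RS - tile across columns 1-8 and work as-is.
Row 4: chart row 2, WS - tiled (columns 1-8): K O P / K O P /; work from column 8 back to 1 with K<->P swapped.
Row 5: chart row 1, RS - tile across columns 1-8 and work as-is.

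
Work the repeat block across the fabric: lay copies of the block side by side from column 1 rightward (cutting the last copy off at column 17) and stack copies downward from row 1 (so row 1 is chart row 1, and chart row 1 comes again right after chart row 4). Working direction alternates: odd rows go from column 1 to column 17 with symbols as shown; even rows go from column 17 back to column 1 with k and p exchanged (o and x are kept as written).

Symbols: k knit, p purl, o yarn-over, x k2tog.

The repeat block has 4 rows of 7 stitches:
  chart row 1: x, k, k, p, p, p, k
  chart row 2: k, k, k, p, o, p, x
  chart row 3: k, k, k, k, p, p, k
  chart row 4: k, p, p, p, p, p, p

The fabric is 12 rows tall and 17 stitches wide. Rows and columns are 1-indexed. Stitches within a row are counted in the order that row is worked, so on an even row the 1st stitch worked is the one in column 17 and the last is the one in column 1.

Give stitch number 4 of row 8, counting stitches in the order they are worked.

== STITCH ==
k

Derivation:
Row 8 uses chart row ((8-1) mod 4)+1 = 4. Row 8 is even, so WS.
Chart row 4 tiled across columns 1-17: k p p p p p p k p p p p p p k p p
Wrong side: read the tiled row from column 17 down to 1 and exchange k with p (leave o, x).
Row 8 as worked: k k p k k k k k k p k k k k k k p
Stitch 4 in working order -> k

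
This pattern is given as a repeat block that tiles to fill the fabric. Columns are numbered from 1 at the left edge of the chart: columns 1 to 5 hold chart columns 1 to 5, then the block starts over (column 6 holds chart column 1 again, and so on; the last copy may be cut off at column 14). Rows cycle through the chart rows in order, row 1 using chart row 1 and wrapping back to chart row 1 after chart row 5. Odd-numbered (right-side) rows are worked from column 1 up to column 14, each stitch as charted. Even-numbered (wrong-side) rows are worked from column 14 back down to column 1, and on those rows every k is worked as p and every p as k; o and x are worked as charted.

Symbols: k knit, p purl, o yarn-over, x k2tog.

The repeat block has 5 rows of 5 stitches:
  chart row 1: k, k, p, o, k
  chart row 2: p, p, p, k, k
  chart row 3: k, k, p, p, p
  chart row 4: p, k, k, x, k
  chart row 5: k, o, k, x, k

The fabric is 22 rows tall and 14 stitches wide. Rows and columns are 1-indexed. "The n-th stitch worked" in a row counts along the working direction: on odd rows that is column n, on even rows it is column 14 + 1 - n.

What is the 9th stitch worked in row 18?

== STITCH ==
p

Derivation:
For row 18: chart row = ((18-1) mod 5) + 1 = 3; this is a WS (even) row.
Chart row 3 tiled across columns 1-14: k k p p p k k p p p k k p p
WS: work from column 14 back to column 1 (reverse the tiled row), swapping k<->p (o and x unchanged).
Row 18 as worked: k k p p k k k p p k k k p p
Stitch 9 in working order -> p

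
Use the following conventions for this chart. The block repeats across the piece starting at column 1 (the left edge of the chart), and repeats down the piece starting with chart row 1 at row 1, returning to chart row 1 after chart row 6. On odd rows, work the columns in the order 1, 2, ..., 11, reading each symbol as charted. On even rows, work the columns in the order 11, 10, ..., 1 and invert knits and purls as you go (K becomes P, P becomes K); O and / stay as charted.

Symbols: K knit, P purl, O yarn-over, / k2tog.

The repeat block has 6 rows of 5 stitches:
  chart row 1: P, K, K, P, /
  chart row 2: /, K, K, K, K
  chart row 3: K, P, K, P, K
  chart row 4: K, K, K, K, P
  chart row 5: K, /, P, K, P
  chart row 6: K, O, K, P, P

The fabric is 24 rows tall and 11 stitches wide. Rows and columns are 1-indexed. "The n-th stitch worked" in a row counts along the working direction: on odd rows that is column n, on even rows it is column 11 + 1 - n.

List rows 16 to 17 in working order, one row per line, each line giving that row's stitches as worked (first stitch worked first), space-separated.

Row 16: chart row 4, WS - tiled (columns 1-11): K K K K P K K K K P K; work from column 11 back to 1 with K<->P swapped.
Row 17: chart row 5, RS - tile across columns 1-11 and work as-is.

== ROWS AS WORKED ==
P K P P P P K P P P P
K / P K P K / P K P K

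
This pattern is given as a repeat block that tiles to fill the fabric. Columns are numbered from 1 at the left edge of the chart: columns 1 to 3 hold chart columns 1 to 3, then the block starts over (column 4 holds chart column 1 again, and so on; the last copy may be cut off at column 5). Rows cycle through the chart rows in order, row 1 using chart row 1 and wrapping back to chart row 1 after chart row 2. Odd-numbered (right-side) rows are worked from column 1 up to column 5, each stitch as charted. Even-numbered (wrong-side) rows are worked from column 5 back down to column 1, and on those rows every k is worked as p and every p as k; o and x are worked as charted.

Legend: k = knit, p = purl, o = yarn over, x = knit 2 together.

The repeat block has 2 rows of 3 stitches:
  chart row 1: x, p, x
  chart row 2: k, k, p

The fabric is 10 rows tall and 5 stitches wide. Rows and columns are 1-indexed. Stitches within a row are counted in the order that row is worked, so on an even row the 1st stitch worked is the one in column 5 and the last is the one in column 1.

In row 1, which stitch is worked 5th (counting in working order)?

== STITCH ==
p

Derivation:
Row 1: (1-1) mod 2 = 0, so use chart row 1. Odd row -> RS.
Chart row 1 tiled across columns 1-5: x p x x p
RS row: no reversal, no swap; stitch n worked = column n.
The 5th stitch worked is p.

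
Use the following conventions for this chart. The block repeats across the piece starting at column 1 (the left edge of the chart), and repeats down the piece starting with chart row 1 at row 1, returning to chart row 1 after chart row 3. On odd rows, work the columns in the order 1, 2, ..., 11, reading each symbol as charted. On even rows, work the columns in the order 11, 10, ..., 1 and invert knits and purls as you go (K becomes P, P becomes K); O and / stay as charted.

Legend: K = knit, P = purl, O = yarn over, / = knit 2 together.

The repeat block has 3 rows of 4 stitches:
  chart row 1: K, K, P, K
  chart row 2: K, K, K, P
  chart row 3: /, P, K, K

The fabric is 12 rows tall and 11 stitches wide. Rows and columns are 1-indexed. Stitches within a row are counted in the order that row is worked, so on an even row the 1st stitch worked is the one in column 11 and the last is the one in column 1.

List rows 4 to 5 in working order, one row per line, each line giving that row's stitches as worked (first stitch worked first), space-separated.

== ROWS AS WORKED ==
K P P P K P P P K P P
K K K P K K K P K K K

Derivation:
Row 4: chart row 1, WS - tiled (columns 1-11): K K P K K K P K K K P; work from column 11 back to 1 with K<->P swapped.
Row 5: chart row 2, RS - tile across columns 1-11 and work as-is.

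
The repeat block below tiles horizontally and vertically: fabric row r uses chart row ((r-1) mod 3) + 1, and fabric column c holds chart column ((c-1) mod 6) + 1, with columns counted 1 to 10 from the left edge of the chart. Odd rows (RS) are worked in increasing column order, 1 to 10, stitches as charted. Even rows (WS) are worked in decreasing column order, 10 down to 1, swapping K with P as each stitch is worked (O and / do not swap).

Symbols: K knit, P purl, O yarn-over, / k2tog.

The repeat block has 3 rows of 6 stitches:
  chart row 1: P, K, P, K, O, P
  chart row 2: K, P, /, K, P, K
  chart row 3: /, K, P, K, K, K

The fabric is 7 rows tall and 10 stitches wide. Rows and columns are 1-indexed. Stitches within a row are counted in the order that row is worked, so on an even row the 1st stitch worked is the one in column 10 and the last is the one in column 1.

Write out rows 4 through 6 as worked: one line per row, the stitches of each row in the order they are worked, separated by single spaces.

Row 4: chart row 1, WS - tiled (columns 1-10): P K P K O P P K P K; work from column 10 back to 1 with K<->P swapped.
Row 5: chart row 2, RS - tile across columns 1-10 and work as-is.
Row 6: chart row 3, WS - tiled (columns 1-10): / K P K K K / K P K; work from column 10 back to 1 with K<->P swapped.

Result:
P K P K K O P K P K
K P / K P K K P / K
P K P / P P P K P /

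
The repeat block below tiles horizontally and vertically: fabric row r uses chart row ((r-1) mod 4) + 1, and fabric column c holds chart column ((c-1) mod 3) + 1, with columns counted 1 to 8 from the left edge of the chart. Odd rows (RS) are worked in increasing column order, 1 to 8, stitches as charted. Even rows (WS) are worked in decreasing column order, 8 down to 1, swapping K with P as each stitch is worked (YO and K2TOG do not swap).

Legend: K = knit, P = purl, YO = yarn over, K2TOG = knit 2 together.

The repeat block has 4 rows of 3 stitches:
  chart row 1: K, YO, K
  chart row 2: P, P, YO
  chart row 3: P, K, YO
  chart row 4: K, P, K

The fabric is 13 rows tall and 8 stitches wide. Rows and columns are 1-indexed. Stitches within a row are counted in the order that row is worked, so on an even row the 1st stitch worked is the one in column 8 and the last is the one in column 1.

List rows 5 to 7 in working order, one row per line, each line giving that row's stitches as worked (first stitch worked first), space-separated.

Row 5: chart row 1, RS - tile across columns 1-8 and work as-is.
Row 6: chart row 2, WS - tiled (columns 1-8): P P YO P P YO P P; work from column 8 back to 1 with K<->P swapped.
Row 7: chart row 3, RS - tile across columns 1-8 and work as-is.

== ROWS AS WORKED ==
K YO K K YO K K YO
K K YO K K YO K K
P K YO P K YO P K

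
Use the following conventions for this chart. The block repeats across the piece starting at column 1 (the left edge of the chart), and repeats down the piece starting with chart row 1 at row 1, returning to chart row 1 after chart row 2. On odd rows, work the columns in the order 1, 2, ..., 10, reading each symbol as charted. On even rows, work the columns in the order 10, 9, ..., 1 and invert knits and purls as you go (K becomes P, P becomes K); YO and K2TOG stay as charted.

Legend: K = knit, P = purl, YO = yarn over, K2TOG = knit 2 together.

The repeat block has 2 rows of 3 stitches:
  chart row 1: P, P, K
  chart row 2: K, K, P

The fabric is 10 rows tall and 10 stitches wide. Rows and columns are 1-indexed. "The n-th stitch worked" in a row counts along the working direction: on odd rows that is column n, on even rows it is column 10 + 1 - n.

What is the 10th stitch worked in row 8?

For row 8: chart row = ((8-1) mod 2) + 1 = 2; this is a WS (even) row.
Chart row 2 tiled across columns 1-10: K K P K K P K K P K
WS row: flip the tiled sequence (start at column 10) and apply K<->P; YO and K2TOG stay.
Row 8 as worked: P K P P K P P K P P
Counting 10 along the worked row gives P.

Stitch:
P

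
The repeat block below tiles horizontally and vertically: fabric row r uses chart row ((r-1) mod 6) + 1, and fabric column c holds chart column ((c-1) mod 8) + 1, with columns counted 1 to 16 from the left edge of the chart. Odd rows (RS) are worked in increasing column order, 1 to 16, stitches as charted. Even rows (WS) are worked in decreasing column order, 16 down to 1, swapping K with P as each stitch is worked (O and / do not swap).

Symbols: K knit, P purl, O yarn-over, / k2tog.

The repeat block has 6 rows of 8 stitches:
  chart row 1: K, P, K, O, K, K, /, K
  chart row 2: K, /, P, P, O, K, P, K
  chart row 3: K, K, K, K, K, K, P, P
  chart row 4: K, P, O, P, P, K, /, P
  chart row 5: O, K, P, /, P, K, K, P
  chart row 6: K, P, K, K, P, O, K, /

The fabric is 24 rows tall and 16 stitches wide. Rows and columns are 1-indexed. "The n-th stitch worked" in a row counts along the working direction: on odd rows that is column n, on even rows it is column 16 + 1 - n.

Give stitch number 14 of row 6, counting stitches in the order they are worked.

Stitch:
P

Derivation:
Row 6: (6-1) mod 6 = 5, so use chart row 6. Even row -> WS.
Chart row 6 tiled across columns 1-16: K P K K P O K / K P K K P O K /
WS row: flip the tiled sequence (start at column 16) and apply K<->P; O and / stay.
Row 6 as worked: / P O K P P K P / P O K P P K P
The 14th stitch worked is P.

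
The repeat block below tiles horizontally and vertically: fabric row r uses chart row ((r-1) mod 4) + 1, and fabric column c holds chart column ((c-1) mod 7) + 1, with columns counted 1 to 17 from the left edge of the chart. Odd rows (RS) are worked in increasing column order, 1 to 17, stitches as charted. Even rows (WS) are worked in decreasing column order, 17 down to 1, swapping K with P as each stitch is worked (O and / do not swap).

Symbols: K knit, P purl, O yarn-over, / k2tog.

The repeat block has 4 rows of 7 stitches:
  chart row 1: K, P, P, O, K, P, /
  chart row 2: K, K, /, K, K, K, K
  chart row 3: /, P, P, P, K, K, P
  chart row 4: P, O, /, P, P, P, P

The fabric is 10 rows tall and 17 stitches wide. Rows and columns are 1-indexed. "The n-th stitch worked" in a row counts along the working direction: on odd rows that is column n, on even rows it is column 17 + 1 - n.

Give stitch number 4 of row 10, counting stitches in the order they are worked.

Stitch:
P

Derivation:
For row 10: chart row = ((10-1) mod 4) + 1 = 2; this is a WS (even) row.
Chart row 2 tiled across columns 1-17: K K / K K K K K K / K K K K K K /
WS: work from column 17 back to column 1 (reverse the tiled row), swapping K<->P (O and / unchanged).
Row 10 as worked: / P P P P P P / P P P P P P / P P
Stitch 4 in working order -> P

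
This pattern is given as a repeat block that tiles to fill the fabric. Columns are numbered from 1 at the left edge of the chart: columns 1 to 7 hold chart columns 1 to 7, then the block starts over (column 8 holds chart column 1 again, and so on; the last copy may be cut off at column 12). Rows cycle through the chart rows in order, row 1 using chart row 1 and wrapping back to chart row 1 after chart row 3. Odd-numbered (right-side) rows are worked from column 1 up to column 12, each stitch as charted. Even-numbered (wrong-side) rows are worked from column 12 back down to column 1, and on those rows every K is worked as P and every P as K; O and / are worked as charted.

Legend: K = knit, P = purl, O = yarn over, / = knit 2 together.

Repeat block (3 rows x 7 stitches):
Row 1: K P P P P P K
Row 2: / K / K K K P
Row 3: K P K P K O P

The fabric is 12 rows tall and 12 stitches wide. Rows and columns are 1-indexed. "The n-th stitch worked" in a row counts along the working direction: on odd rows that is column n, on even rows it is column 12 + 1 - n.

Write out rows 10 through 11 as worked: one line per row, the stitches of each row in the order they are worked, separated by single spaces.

Result:
K K K K P P K K K K K P
/ K / K K K P / K / K K

Derivation:
Row 10: chart row 1, WS - tiled (columns 1-12): K P P P P P K K P P P P; work from column 12 back to 1 with K<->P swapped.
Row 11: chart row 2, RS - tile across columns 1-12 and work as-is.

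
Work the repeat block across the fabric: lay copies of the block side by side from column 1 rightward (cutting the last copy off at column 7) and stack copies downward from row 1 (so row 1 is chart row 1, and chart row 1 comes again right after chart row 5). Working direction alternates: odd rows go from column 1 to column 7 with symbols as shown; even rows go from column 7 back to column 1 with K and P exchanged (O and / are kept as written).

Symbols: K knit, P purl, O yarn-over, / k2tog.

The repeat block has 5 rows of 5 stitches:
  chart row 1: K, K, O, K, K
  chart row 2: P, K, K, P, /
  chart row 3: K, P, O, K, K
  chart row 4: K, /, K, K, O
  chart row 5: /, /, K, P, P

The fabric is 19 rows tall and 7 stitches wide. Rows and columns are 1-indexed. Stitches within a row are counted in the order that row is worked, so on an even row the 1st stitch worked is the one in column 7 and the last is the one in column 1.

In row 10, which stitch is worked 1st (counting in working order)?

Row 10: (10-1) mod 5 = 4, so use chart row 5. Even row -> WS.
Chart row 5 tiled across columns 1-7: / / K P P / /
WS row: flip the tiled sequence (start at column 7) and apply K<->P; O and / stay.
Row 10 as worked: / / K K P / /
The 1st stitch worked is /.

== STITCH ==
/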